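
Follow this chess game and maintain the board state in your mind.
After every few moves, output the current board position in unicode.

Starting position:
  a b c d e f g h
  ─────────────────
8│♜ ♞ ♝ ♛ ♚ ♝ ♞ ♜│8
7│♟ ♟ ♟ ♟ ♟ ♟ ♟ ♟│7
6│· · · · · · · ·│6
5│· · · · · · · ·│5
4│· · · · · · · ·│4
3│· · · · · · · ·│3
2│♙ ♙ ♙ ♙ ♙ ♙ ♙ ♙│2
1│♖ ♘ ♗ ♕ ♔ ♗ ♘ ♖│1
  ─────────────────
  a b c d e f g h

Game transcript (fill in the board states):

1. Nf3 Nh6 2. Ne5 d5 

  a b c d e f g h
  ─────────────────
8│♜ ♞ ♝ ♛ ♚ ♝ · ♜│8
7│♟ ♟ ♟ · ♟ ♟ ♟ ♟│7
6│· · · · · · · ♞│6
5│· · · ♟ ♘ · · ·│5
4│· · · · · · · ·│4
3│· · · · · · · ·│3
2│♙ ♙ ♙ ♙ ♙ ♙ ♙ ♙│2
1│♖ ♘ ♗ ♕ ♔ ♗ · ♖│1
  ─────────────────
  a b c d e f g h

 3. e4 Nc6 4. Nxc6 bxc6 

  a b c d e f g h
  ─────────────────
8│♜ · ♝ ♛ ♚ ♝ · ♜│8
7│♟ · ♟ · ♟ ♟ ♟ ♟│7
6│· · ♟ · · · · ♞│6
5│· · · ♟ · · · ·│5
4│· · · · ♙ · · ·│4
3│· · · · · · · ·│3
2│♙ ♙ ♙ ♙ · ♙ ♙ ♙│2
1│♖ ♘ ♗ ♕ ♔ ♗ · ♖│1
  ─────────────────
  a b c d e f g h

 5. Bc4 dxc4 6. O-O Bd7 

  a b c d e f g h
  ─────────────────
8│♜ · · ♛ ♚ ♝ · ♜│8
7│♟ · ♟ ♝ ♟ ♟ ♟ ♟│7
6│· · ♟ · · · · ♞│6
5│· · · · · · · ·│5
4│· · ♟ · ♙ · · ·│4
3│· · · · · · · ·│3
2│♙ ♙ ♙ ♙ · ♙ ♙ ♙│2
1│♖ ♘ ♗ ♕ · ♖ ♔ ·│1
  ─────────────────
  a b c d e f g h

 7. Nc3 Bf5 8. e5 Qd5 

  a b c d e f g h
  ─────────────────
8│♜ · · · ♚ ♝ · ♜│8
7│♟ · ♟ · ♟ ♟ ♟ ♟│7
6│· · ♟ · · · · ♞│6
5│· · · ♛ ♙ ♝ · ·│5
4│· · ♟ · · · · ·│4
3│· · ♘ · · · · ·│3
2│♙ ♙ ♙ ♙ · ♙ ♙ ♙│2
1│♖ · ♗ ♕ · ♖ ♔ ·│1
  ─────────────────
  a b c d e f g h

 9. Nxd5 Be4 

  a b c d e f g h
  ─────────────────
8│♜ · · · ♚ ♝ · ♜│8
7│♟ · ♟ · ♟ ♟ ♟ ♟│7
6│· · ♟ · · · · ♞│6
5│· · · ♘ ♙ · · ·│5
4│· · ♟ · ♝ · · ·│4
3│· · · · · · · ·│3
2│♙ ♙ ♙ ♙ · ♙ ♙ ♙│2
1│♖ · ♗ ♕ · ♖ ♔ ·│1
  ─────────────────
  a b c d e f g h


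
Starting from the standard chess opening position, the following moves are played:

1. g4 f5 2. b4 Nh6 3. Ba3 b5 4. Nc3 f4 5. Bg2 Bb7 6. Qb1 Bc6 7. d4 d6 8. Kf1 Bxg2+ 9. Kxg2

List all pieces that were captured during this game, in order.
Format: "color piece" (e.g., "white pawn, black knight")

Tracking captures:
  Bxg2+: captured white bishop
  Kxg2: captured black bishop

white bishop, black bishop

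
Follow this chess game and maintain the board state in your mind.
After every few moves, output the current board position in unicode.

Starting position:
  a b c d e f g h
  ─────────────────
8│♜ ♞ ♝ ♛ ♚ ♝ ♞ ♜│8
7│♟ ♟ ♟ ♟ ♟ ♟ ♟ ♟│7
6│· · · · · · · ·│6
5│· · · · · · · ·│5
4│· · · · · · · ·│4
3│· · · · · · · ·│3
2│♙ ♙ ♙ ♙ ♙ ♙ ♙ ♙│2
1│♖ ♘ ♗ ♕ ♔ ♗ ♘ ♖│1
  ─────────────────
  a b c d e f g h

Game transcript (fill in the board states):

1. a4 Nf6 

  a b c d e f g h
  ─────────────────
8│♜ ♞ ♝ ♛ ♚ ♝ · ♜│8
7│♟ ♟ ♟ ♟ ♟ ♟ ♟ ♟│7
6│· · · · · ♞ · ·│6
5│· · · · · · · ·│5
4│♙ · · · · · · ·│4
3│· · · · · · · ·│3
2│· ♙ ♙ ♙ ♙ ♙ ♙ ♙│2
1│♖ ♘ ♗ ♕ ♔ ♗ ♘ ♖│1
  ─────────────────
  a b c d e f g h

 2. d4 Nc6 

  a b c d e f g h
  ─────────────────
8│♜ · ♝ ♛ ♚ ♝ · ♜│8
7│♟ ♟ ♟ ♟ ♟ ♟ ♟ ♟│7
6│· · ♞ · · ♞ · ·│6
5│· · · · · · · ·│5
4│♙ · · ♙ · · · ·│4
3│· · · · · · · ·│3
2│· ♙ ♙ · ♙ ♙ ♙ ♙│2
1│♖ ♘ ♗ ♕ ♔ ♗ ♘ ♖│1
  ─────────────────
  a b c d e f g h

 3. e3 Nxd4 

  a b c d e f g h
  ─────────────────
8│♜ · ♝ ♛ ♚ ♝ · ♜│8
7│♟ ♟ ♟ ♟ ♟ ♟ ♟ ♟│7
6│· · · · · ♞ · ·│6
5│· · · · · · · ·│5
4│♙ · · ♞ · · · ·│4
3│· · · · ♙ · · ·│3
2│· ♙ ♙ · · ♙ ♙ ♙│2
1│♖ ♘ ♗ ♕ ♔ ♗ ♘ ♖│1
  ─────────────────
  a b c d e f g h

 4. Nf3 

  a b c d e f g h
  ─────────────────
8│♜ · ♝ ♛ ♚ ♝ · ♜│8
7│♟ ♟ ♟ ♟ ♟ ♟ ♟ ♟│7
6│· · · · · ♞ · ·│6
5│· · · · · · · ·│5
4│♙ · · ♞ · · · ·│4
3│· · · · ♙ ♘ · ·│3
2│· ♙ ♙ · · ♙ ♙ ♙│2
1│♖ ♘ ♗ ♕ ♔ ♗ · ♖│1
  ─────────────────
  a b c d e f g h


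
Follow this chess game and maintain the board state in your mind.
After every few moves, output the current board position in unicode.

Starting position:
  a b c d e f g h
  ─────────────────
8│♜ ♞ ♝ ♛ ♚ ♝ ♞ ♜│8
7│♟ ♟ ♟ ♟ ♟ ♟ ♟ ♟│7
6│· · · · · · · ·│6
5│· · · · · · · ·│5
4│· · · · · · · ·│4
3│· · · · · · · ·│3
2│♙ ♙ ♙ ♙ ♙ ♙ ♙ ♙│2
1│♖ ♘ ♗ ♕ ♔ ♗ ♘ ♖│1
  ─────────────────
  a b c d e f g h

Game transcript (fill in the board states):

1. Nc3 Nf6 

  a b c d e f g h
  ─────────────────
8│♜ ♞ ♝ ♛ ♚ ♝ · ♜│8
7│♟ ♟ ♟ ♟ ♟ ♟ ♟ ♟│7
6│· · · · · ♞ · ·│6
5│· · · · · · · ·│5
4│· · · · · · · ·│4
3│· · ♘ · · · · ·│3
2│♙ ♙ ♙ ♙ ♙ ♙ ♙ ♙│2
1│♖ · ♗ ♕ ♔ ♗ ♘ ♖│1
  ─────────────────
  a b c d e f g h

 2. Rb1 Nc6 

  a b c d e f g h
  ─────────────────
8│♜ · ♝ ♛ ♚ ♝ · ♜│8
7│♟ ♟ ♟ ♟ ♟ ♟ ♟ ♟│7
6│· · ♞ · · ♞ · ·│6
5│· · · · · · · ·│5
4│· · · · · · · ·│4
3│· · ♘ · · · · ·│3
2│♙ ♙ ♙ ♙ ♙ ♙ ♙ ♙│2
1│· ♖ ♗ ♕ ♔ ♗ ♘ ♖│1
  ─────────────────
  a b c d e f g h

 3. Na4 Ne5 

  a b c d e f g h
  ─────────────────
8│♜ · ♝ ♛ ♚ ♝ · ♜│8
7│♟ ♟ ♟ ♟ ♟ ♟ ♟ ♟│7
6│· · · · · ♞ · ·│6
5│· · · · ♞ · · ·│5
4│♘ · · · · · · ·│4
3│· · · · · · · ·│3
2│♙ ♙ ♙ ♙ ♙ ♙ ♙ ♙│2
1│· ♖ ♗ ♕ ♔ ♗ ♘ ♖│1
  ─────────────────
  a b c d e f g h

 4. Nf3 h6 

  a b c d e f g h
  ─────────────────
8│♜ · ♝ ♛ ♚ ♝ · ♜│8
7│♟ ♟ ♟ ♟ ♟ ♟ ♟ ·│7
6│· · · · · ♞ · ♟│6
5│· · · · ♞ · · ·│5
4│♘ · · · · · · ·│4
3│· · · · · ♘ · ·│3
2│♙ ♙ ♙ ♙ ♙ ♙ ♙ ♙│2
1│· ♖ ♗ ♕ ♔ ♗ · ♖│1
  ─────────────────
  a b c d e f g h



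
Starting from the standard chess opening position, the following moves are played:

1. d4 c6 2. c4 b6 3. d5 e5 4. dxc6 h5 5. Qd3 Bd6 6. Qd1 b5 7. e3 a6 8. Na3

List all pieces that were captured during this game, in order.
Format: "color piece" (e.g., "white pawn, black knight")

Tracking captures:
  dxc6: captured black pawn

black pawn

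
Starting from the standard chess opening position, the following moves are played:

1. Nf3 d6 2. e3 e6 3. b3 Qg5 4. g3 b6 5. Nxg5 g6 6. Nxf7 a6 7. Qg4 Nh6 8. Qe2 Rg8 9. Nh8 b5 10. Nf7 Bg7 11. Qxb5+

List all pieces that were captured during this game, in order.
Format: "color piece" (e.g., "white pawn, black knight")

Tracking captures:
  Nxg5: captured black queen
  Nxf7: captured black pawn
  Qxb5+: captured black pawn

black queen, black pawn, black pawn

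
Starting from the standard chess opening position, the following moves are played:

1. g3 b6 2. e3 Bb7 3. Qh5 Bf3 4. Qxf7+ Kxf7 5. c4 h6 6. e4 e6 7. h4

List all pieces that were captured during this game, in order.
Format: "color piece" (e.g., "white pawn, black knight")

Tracking captures:
  Qxf7+: captured black pawn
  Kxf7: captured white queen

black pawn, white queen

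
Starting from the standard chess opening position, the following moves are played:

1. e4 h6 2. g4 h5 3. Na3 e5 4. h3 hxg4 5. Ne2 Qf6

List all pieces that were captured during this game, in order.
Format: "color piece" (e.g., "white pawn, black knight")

Tracking captures:
  hxg4: captured white pawn

white pawn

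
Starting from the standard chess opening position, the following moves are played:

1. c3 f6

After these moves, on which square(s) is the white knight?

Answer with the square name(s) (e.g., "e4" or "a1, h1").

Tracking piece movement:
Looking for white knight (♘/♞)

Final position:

  a b c d e f g h
  ─────────────────
8│♜ ♞ ♝ ♛ ♚ ♝ ♞ ♜│8
7│♟ ♟ ♟ ♟ ♟ · ♟ ♟│7
6│· · · · · ♟ · ·│6
5│· · · · · · · ·│5
4│· · · · · · · ·│4
3│· · ♙ · · · · ·│3
2│♙ ♙ · ♙ ♙ ♙ ♙ ♙│2
1│♖ ♘ ♗ ♕ ♔ ♗ ♘ ♖│1
  ─────────────────
  a b c d e f g h


b1, g1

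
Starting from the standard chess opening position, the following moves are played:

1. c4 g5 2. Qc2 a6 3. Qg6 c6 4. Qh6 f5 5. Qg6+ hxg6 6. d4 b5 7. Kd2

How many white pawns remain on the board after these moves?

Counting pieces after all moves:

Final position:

  a b c d e f g h
  ─────────────────
8│♜ ♞ ♝ ♛ ♚ ♝ ♞ ♜│8
7│· · · ♟ ♟ · · ·│7
6│♟ · ♟ · · · ♟ ·│6
5│· ♟ · · · ♟ ♟ ·│5
4│· · ♙ ♙ · · · ·│4
3│· · · · · · · ·│3
2│♙ ♙ · ♔ ♙ ♙ ♙ ♙│2
1│♖ ♘ ♗ · · ♗ ♘ ♖│1
  ─────────────────
  a b c d e f g h


8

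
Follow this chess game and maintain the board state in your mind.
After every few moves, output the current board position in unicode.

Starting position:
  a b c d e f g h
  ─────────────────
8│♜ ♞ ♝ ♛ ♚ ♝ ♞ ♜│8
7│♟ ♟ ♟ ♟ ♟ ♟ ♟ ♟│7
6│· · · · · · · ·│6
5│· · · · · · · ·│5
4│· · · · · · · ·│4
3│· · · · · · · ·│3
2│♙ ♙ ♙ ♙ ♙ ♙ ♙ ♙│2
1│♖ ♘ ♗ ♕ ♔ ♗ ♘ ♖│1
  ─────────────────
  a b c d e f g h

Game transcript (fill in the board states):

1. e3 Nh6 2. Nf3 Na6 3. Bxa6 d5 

  a b c d e f g h
  ─────────────────
8│♜ · ♝ ♛ ♚ ♝ · ♜│8
7│♟ ♟ ♟ · ♟ ♟ ♟ ♟│7
6│♗ · · · · · · ♞│6
5│· · · ♟ · · · ·│5
4│· · · · · · · ·│4
3│· · · · ♙ ♘ · ·│3
2│♙ ♙ ♙ ♙ · ♙ ♙ ♙│2
1│♖ ♘ ♗ ♕ ♔ · · ♖│1
  ─────────────────
  a b c d e f g h

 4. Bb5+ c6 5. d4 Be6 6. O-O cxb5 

  a b c d e f g h
  ─────────────────
8│♜ · · ♛ ♚ ♝ · ♜│8
7│♟ ♟ · · ♟ ♟ ♟ ♟│7
6│· · · · ♝ · · ♞│6
5│· ♟ · ♟ · · · ·│5
4│· · · ♙ · · · ·│4
3│· · · · ♙ ♘ · ·│3
2│♙ ♙ ♙ · · ♙ ♙ ♙│2
1│♖ ♘ ♗ ♕ · ♖ ♔ ·│1
  ─────────────────
  a b c d e f g h

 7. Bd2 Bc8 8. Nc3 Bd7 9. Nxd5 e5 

  a b c d e f g h
  ─────────────────
8│♜ · · ♛ ♚ ♝ · ♜│8
7│♟ ♟ · ♝ · ♟ ♟ ♟│7
6│· · · · · · · ♞│6
5│· ♟ · ♘ ♟ · · ·│5
4│· · · ♙ · · · ·│4
3│· · · · ♙ ♘ · ·│3
2│♙ ♙ ♙ ♗ · ♙ ♙ ♙│2
1│♖ · · ♕ · ♖ ♔ ·│1
  ─────────────────
  a b c d e f g h

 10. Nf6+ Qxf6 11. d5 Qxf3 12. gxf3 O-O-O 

  a b c d e f g h
  ─────────────────
8│· · ♚ ♜ · ♝ · ♜│8
7│♟ ♟ · ♝ · ♟ ♟ ♟│7
6│· · · · · · · ♞│6
5│· ♟ · ♙ ♟ · · ·│5
4│· · · · · · · ·│4
3│· · · · ♙ ♙ · ·│3
2│♙ ♙ ♙ ♗ · ♙ · ♙│2
1│♖ · · ♕ · ♖ ♔ ·│1
  ─────────────────
  a b c d e f g h

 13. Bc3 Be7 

  a b c d e f g h
  ─────────────────
8│· · ♚ ♜ · · · ♜│8
7│♟ ♟ · ♝ ♝ ♟ ♟ ♟│7
6│· · · · · · · ♞│6
5│· ♟ · ♙ ♟ · · ·│5
4│· · · · · · · ·│4
3│· · ♗ · ♙ ♙ · ·│3
2│♙ ♙ ♙ · · ♙ · ♙│2
1│♖ · · ♕ · ♖ ♔ ·│1
  ─────────────────
  a b c d e f g h


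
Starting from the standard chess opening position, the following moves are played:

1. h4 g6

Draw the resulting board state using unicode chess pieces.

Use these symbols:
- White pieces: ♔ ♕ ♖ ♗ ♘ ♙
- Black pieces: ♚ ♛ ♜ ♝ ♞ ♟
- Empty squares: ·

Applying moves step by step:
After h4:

♜ ♞ ♝ ♛ ♚ ♝ ♞ ♜
♟ ♟ ♟ ♟ ♟ ♟ ♟ ♟
· · · · · · · ·
· · · · · · · ·
· · · · · · · ♙
· · · · · · · ·
♙ ♙ ♙ ♙ ♙ ♙ ♙ ·
♖ ♘ ♗ ♕ ♔ ♗ ♘ ♖


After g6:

♜ ♞ ♝ ♛ ♚ ♝ ♞ ♜
♟ ♟ ♟ ♟ ♟ ♟ · ♟
· · · · · · ♟ ·
· · · · · · · ·
· · · · · · · ♙
· · · · · · · ·
♙ ♙ ♙ ♙ ♙ ♙ ♙ ·
♖ ♘ ♗ ♕ ♔ ♗ ♘ ♖



  a b c d e f g h
  ─────────────────
8│♜ ♞ ♝ ♛ ♚ ♝ ♞ ♜│8
7│♟ ♟ ♟ ♟ ♟ ♟ · ♟│7
6│· · · · · · ♟ ·│6
5│· · · · · · · ·│5
4│· · · · · · · ♙│4
3│· · · · · · · ·│3
2│♙ ♙ ♙ ♙ ♙ ♙ ♙ ·│2
1│♖ ♘ ♗ ♕ ♔ ♗ ♘ ♖│1
  ─────────────────
  a b c d e f g h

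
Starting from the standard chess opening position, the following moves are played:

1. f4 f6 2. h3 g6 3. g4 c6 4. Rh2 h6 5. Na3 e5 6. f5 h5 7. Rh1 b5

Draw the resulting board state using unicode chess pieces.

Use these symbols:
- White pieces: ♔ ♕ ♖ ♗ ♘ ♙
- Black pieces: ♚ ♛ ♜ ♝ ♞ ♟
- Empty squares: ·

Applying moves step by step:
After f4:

♜ ♞ ♝ ♛ ♚ ♝ ♞ ♜
♟ ♟ ♟ ♟ ♟ ♟ ♟ ♟
· · · · · · · ·
· · · · · · · ·
· · · · · ♙ · ·
· · · · · · · ·
♙ ♙ ♙ ♙ ♙ · ♙ ♙
♖ ♘ ♗ ♕ ♔ ♗ ♘ ♖


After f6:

♜ ♞ ♝ ♛ ♚ ♝ ♞ ♜
♟ ♟ ♟ ♟ ♟ · ♟ ♟
· · · · · ♟ · ·
· · · · · · · ·
· · · · · ♙ · ·
· · · · · · · ·
♙ ♙ ♙ ♙ ♙ · ♙ ♙
♖ ♘ ♗ ♕ ♔ ♗ ♘ ♖


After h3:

♜ ♞ ♝ ♛ ♚ ♝ ♞ ♜
♟ ♟ ♟ ♟ ♟ · ♟ ♟
· · · · · ♟ · ·
· · · · · · · ·
· · · · · ♙ · ·
· · · · · · · ♙
♙ ♙ ♙ ♙ ♙ · ♙ ·
♖ ♘ ♗ ♕ ♔ ♗ ♘ ♖


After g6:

♜ ♞ ♝ ♛ ♚ ♝ ♞ ♜
♟ ♟ ♟ ♟ ♟ · · ♟
· · · · · ♟ ♟ ·
· · · · · · · ·
· · · · · ♙ · ·
· · · · · · · ♙
♙ ♙ ♙ ♙ ♙ · ♙ ·
♖ ♘ ♗ ♕ ♔ ♗ ♘ ♖


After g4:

♜ ♞ ♝ ♛ ♚ ♝ ♞ ♜
♟ ♟ ♟ ♟ ♟ · · ♟
· · · · · ♟ ♟ ·
· · · · · · · ·
· · · · · ♙ ♙ ·
· · · · · · · ♙
♙ ♙ ♙ ♙ ♙ · · ·
♖ ♘ ♗ ♕ ♔ ♗ ♘ ♖


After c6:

♜ ♞ ♝ ♛ ♚ ♝ ♞ ♜
♟ ♟ · ♟ ♟ · · ♟
· · ♟ · · ♟ ♟ ·
· · · · · · · ·
· · · · · ♙ ♙ ·
· · · · · · · ♙
♙ ♙ ♙ ♙ ♙ · · ·
♖ ♘ ♗ ♕ ♔ ♗ ♘ ♖


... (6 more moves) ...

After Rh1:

♜ ♞ ♝ ♛ ♚ ♝ ♞ ♜
♟ ♟ · ♟ · · · ·
· · ♟ · · ♟ ♟ ·
· · · · ♟ ♙ · ♟
· · · · · · ♙ ·
♘ · · · · · · ♙
♙ ♙ ♙ ♙ ♙ · · ·
♖ · ♗ ♕ ♔ ♗ ♘ ♖


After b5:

♜ ♞ ♝ ♛ ♚ ♝ ♞ ♜
♟ · · ♟ · · · ·
· · ♟ · · ♟ ♟ ·
· ♟ · · ♟ ♙ · ♟
· · · · · · ♙ ·
♘ · · · · · · ♙
♙ ♙ ♙ ♙ ♙ · · ·
♖ · ♗ ♕ ♔ ♗ ♘ ♖



  a b c d e f g h
  ─────────────────
8│♜ ♞ ♝ ♛ ♚ ♝ ♞ ♜│8
7│♟ · · ♟ · · · ·│7
6│· · ♟ · · ♟ ♟ ·│6
5│· ♟ · · ♟ ♙ · ♟│5
4│· · · · · · ♙ ·│4
3│♘ · · · · · · ♙│3
2│♙ ♙ ♙ ♙ ♙ · · ·│2
1│♖ · ♗ ♕ ♔ ♗ ♘ ♖│1
  ─────────────────
  a b c d e f g h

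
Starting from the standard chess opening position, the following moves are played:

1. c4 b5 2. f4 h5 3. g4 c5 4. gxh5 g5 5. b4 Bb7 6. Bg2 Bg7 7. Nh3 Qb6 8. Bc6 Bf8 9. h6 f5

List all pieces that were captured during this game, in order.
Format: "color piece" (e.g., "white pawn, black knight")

Tracking captures:
  gxh5: captured black pawn

black pawn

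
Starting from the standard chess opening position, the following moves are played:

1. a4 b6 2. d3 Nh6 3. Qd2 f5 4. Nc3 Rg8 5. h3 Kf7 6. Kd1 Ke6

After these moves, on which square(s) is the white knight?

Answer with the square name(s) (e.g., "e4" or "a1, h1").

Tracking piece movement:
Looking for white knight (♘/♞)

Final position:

  a b c d e f g h
  ─────────────────
8│♜ ♞ ♝ ♛ · ♝ ♜ ·│8
7│♟ · ♟ ♟ ♟ · ♟ ♟│7
6│· ♟ · · ♚ · · ♞│6
5│· · · · · ♟ · ·│5
4│♙ · · · · · · ·│4
3│· · ♘ ♙ · · · ♙│3
2│· ♙ ♙ ♕ ♙ ♙ ♙ ·│2
1│♖ · ♗ ♔ · ♗ ♘ ♖│1
  ─────────────────
  a b c d e f g h


c3, g1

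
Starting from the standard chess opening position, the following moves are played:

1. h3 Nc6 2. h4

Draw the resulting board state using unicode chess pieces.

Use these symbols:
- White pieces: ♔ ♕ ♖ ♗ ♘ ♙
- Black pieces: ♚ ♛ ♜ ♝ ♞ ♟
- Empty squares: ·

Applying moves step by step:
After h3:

♜ ♞ ♝ ♛ ♚ ♝ ♞ ♜
♟ ♟ ♟ ♟ ♟ ♟ ♟ ♟
· · · · · · · ·
· · · · · · · ·
· · · · · · · ·
· · · · · · · ♙
♙ ♙ ♙ ♙ ♙ ♙ ♙ ·
♖ ♘ ♗ ♕ ♔ ♗ ♘ ♖


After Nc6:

♜ · ♝ ♛ ♚ ♝ ♞ ♜
♟ ♟ ♟ ♟ ♟ ♟ ♟ ♟
· · ♞ · · · · ·
· · · · · · · ·
· · · · · · · ·
· · · · · · · ♙
♙ ♙ ♙ ♙ ♙ ♙ ♙ ·
♖ ♘ ♗ ♕ ♔ ♗ ♘ ♖


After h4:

♜ · ♝ ♛ ♚ ♝ ♞ ♜
♟ ♟ ♟ ♟ ♟ ♟ ♟ ♟
· · ♞ · · · · ·
· · · · · · · ·
· · · · · · · ♙
· · · · · · · ·
♙ ♙ ♙ ♙ ♙ ♙ ♙ ·
♖ ♘ ♗ ♕ ♔ ♗ ♘ ♖



  a b c d e f g h
  ─────────────────
8│♜ · ♝ ♛ ♚ ♝ ♞ ♜│8
7│♟ ♟ ♟ ♟ ♟ ♟ ♟ ♟│7
6│· · ♞ · · · · ·│6
5│· · · · · · · ·│5
4│· · · · · · · ♙│4
3│· · · · · · · ·│3
2│♙ ♙ ♙ ♙ ♙ ♙ ♙ ·│2
1│♖ ♘ ♗ ♕ ♔ ♗ ♘ ♖│1
  ─────────────────
  a b c d e f g h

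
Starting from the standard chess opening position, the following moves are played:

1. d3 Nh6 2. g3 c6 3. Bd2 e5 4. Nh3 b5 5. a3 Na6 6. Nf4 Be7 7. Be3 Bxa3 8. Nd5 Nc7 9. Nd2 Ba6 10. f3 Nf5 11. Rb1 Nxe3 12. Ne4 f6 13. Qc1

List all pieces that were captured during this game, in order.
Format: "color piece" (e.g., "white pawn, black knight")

Tracking captures:
  Bxa3: captured white pawn
  Nxe3: captured white bishop

white pawn, white bishop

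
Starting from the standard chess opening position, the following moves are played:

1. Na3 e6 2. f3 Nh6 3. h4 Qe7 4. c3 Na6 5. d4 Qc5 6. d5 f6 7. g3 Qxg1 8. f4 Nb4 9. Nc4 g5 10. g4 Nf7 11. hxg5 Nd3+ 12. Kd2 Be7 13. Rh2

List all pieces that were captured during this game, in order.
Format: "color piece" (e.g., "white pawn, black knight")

Tracking captures:
  Qxg1: captured white knight
  hxg5: captured black pawn

white knight, black pawn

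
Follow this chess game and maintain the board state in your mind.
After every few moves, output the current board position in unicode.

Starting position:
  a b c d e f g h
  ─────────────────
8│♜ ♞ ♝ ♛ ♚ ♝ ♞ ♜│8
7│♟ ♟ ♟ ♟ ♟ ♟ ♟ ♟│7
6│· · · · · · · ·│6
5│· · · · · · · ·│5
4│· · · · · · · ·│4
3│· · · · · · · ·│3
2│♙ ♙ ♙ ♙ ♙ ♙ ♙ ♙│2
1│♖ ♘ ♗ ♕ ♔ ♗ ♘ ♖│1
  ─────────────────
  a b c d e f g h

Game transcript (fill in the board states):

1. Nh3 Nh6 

  a b c d e f g h
  ─────────────────
8│♜ ♞ ♝ ♛ ♚ ♝ · ♜│8
7│♟ ♟ ♟ ♟ ♟ ♟ ♟ ♟│7
6│· · · · · · · ♞│6
5│· · · · · · · ·│5
4│· · · · · · · ·│4
3│· · · · · · · ♘│3
2│♙ ♙ ♙ ♙ ♙ ♙ ♙ ♙│2
1│♖ ♘ ♗ ♕ ♔ ♗ · ♖│1
  ─────────────────
  a b c d e f g h

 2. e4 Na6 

  a b c d e f g h
  ─────────────────
8│♜ · ♝ ♛ ♚ ♝ · ♜│8
7│♟ ♟ ♟ ♟ ♟ ♟ ♟ ♟│7
6│♞ · · · · · · ♞│6
5│· · · · · · · ·│5
4│· · · · ♙ · · ·│4
3│· · · · · · · ♘│3
2│♙ ♙ ♙ ♙ · ♙ ♙ ♙│2
1│♖ ♘ ♗ ♕ ♔ ♗ · ♖│1
  ─────────────────
  a b c d e f g h

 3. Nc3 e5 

  a b c d e f g h
  ─────────────────
8│♜ · ♝ ♛ ♚ ♝ · ♜│8
7│♟ ♟ ♟ ♟ · ♟ ♟ ♟│7
6│♞ · · · · · · ♞│6
5│· · · · ♟ · · ·│5
4│· · · · ♙ · · ·│4
3│· · ♘ · · · · ♘│3
2│♙ ♙ ♙ ♙ · ♙ ♙ ♙│2
1│♖ · ♗ ♕ ♔ ♗ · ♖│1
  ─────────────────
  a b c d e f g h



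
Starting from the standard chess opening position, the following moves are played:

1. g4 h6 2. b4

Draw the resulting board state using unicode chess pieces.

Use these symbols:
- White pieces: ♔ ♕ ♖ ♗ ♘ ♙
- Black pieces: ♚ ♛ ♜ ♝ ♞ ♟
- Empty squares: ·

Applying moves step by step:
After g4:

♜ ♞ ♝ ♛ ♚ ♝ ♞ ♜
♟ ♟ ♟ ♟ ♟ ♟ ♟ ♟
· · · · · · · ·
· · · · · · · ·
· · · · · · ♙ ·
· · · · · · · ·
♙ ♙ ♙ ♙ ♙ ♙ · ♙
♖ ♘ ♗ ♕ ♔ ♗ ♘ ♖


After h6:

♜ ♞ ♝ ♛ ♚ ♝ ♞ ♜
♟ ♟ ♟ ♟ ♟ ♟ ♟ ·
· · · · · · · ♟
· · · · · · · ·
· · · · · · ♙ ·
· · · · · · · ·
♙ ♙ ♙ ♙ ♙ ♙ · ♙
♖ ♘ ♗ ♕ ♔ ♗ ♘ ♖


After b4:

♜ ♞ ♝ ♛ ♚ ♝ ♞ ♜
♟ ♟ ♟ ♟ ♟ ♟ ♟ ·
· · · · · · · ♟
· · · · · · · ·
· ♙ · · · · ♙ ·
· · · · · · · ·
♙ · ♙ ♙ ♙ ♙ · ♙
♖ ♘ ♗ ♕ ♔ ♗ ♘ ♖



  a b c d e f g h
  ─────────────────
8│♜ ♞ ♝ ♛ ♚ ♝ ♞ ♜│8
7│♟ ♟ ♟ ♟ ♟ ♟ ♟ ·│7
6│· · · · · · · ♟│6
5│· · · · · · · ·│5
4│· ♙ · · · · ♙ ·│4
3│· · · · · · · ·│3
2│♙ · ♙ ♙ ♙ ♙ · ♙│2
1│♖ ♘ ♗ ♕ ♔ ♗ ♘ ♖│1
  ─────────────────
  a b c d e f g h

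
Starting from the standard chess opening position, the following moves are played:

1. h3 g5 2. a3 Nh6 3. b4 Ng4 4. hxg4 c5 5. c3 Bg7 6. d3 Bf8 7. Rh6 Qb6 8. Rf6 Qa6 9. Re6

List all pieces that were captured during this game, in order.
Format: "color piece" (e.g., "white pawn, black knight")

Tracking captures:
  hxg4: captured black knight

black knight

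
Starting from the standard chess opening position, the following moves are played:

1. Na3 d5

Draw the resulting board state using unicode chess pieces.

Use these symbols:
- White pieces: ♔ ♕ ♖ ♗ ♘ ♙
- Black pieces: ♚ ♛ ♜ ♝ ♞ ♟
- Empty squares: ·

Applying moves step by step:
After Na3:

♜ ♞ ♝ ♛ ♚ ♝ ♞ ♜
♟ ♟ ♟ ♟ ♟ ♟ ♟ ♟
· · · · · · · ·
· · · · · · · ·
· · · · · · · ·
♘ · · · · · · ·
♙ ♙ ♙ ♙ ♙ ♙ ♙ ♙
♖ · ♗ ♕ ♔ ♗ ♘ ♖


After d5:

♜ ♞ ♝ ♛ ♚ ♝ ♞ ♜
♟ ♟ ♟ · ♟ ♟ ♟ ♟
· · · · · · · ·
· · · ♟ · · · ·
· · · · · · · ·
♘ · · · · · · ·
♙ ♙ ♙ ♙ ♙ ♙ ♙ ♙
♖ · ♗ ♕ ♔ ♗ ♘ ♖



  a b c d e f g h
  ─────────────────
8│♜ ♞ ♝ ♛ ♚ ♝ ♞ ♜│8
7│♟ ♟ ♟ · ♟ ♟ ♟ ♟│7
6│· · · · · · · ·│6
5│· · · ♟ · · · ·│5
4│· · · · · · · ·│4
3│♘ · · · · · · ·│3
2│♙ ♙ ♙ ♙ ♙ ♙ ♙ ♙│2
1│♖ · ♗ ♕ ♔ ♗ ♘ ♖│1
  ─────────────────
  a b c d e f g h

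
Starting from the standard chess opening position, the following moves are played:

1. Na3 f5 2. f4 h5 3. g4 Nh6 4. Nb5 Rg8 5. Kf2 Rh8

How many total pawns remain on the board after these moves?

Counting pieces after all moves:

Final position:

  a b c d e f g h
  ─────────────────
8│♜ ♞ ♝ ♛ ♚ ♝ · ♜│8
7│♟ ♟ ♟ ♟ ♟ · ♟ ·│7
6│· · · · · · · ♞│6
5│· ♘ · · · ♟ · ♟│5
4│· · · · · ♙ ♙ ·│4
3│· · · · · · · ·│3
2│♙ ♙ ♙ ♙ ♙ ♔ · ♙│2
1│♖ · ♗ ♕ · ♗ ♘ ♖│1
  ─────────────────
  a b c d e f g h


16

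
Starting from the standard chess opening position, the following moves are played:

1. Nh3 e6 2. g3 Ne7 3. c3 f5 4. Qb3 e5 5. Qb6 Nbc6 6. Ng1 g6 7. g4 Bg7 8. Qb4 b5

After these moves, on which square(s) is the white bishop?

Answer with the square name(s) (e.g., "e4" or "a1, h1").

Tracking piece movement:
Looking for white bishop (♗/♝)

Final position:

  a b c d e f g h
  ─────────────────
8│♜ · ♝ ♛ ♚ · · ♜│8
7│♟ · ♟ ♟ ♞ · ♝ ♟│7
6│· · ♞ · · · ♟ ·│6
5│· ♟ · · ♟ ♟ · ·│5
4│· ♕ · · · · ♙ ·│4
3│· · ♙ · · · · ·│3
2│♙ ♙ · ♙ ♙ ♙ · ♙│2
1│♖ ♘ ♗ · ♔ ♗ ♘ ♖│1
  ─────────────────
  a b c d e f g h


c1, f1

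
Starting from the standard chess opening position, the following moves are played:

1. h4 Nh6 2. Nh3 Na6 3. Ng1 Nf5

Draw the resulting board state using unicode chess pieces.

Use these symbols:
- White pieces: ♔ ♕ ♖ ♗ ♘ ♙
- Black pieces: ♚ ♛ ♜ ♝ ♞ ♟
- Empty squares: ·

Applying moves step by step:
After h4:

♜ ♞ ♝ ♛ ♚ ♝ ♞ ♜
♟ ♟ ♟ ♟ ♟ ♟ ♟ ♟
· · · · · · · ·
· · · · · · · ·
· · · · · · · ♙
· · · · · · · ·
♙ ♙ ♙ ♙ ♙ ♙ ♙ ·
♖ ♘ ♗ ♕ ♔ ♗ ♘ ♖


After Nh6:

♜ ♞ ♝ ♛ ♚ ♝ · ♜
♟ ♟ ♟ ♟ ♟ ♟ ♟ ♟
· · · · · · · ♞
· · · · · · · ·
· · · · · · · ♙
· · · · · · · ·
♙ ♙ ♙ ♙ ♙ ♙ ♙ ·
♖ ♘ ♗ ♕ ♔ ♗ ♘ ♖


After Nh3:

♜ ♞ ♝ ♛ ♚ ♝ · ♜
♟ ♟ ♟ ♟ ♟ ♟ ♟ ♟
· · · · · · · ♞
· · · · · · · ·
· · · · · · · ♙
· · · · · · · ♘
♙ ♙ ♙ ♙ ♙ ♙ ♙ ·
♖ ♘ ♗ ♕ ♔ ♗ · ♖


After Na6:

♜ · ♝ ♛ ♚ ♝ · ♜
♟ ♟ ♟ ♟ ♟ ♟ ♟ ♟
♞ · · · · · · ♞
· · · · · · · ·
· · · · · · · ♙
· · · · · · · ♘
♙ ♙ ♙ ♙ ♙ ♙ ♙ ·
♖ ♘ ♗ ♕ ♔ ♗ · ♖


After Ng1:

♜ · ♝ ♛ ♚ ♝ · ♜
♟ ♟ ♟ ♟ ♟ ♟ ♟ ♟
♞ · · · · · · ♞
· · · · · · · ·
· · · · · · · ♙
· · · · · · · ·
♙ ♙ ♙ ♙ ♙ ♙ ♙ ·
♖ ♘ ♗ ♕ ♔ ♗ ♘ ♖


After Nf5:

♜ · ♝ ♛ ♚ ♝ · ♜
♟ ♟ ♟ ♟ ♟ ♟ ♟ ♟
♞ · · · · · · ·
· · · · · ♞ · ·
· · · · · · · ♙
· · · · · · · ·
♙ ♙ ♙ ♙ ♙ ♙ ♙ ·
♖ ♘ ♗ ♕ ♔ ♗ ♘ ♖



  a b c d e f g h
  ─────────────────
8│♜ · ♝ ♛ ♚ ♝ · ♜│8
7│♟ ♟ ♟ ♟ ♟ ♟ ♟ ♟│7
6│♞ · · · · · · ·│6
5│· · · · · ♞ · ·│5
4│· · · · · · · ♙│4
3│· · · · · · · ·│3
2│♙ ♙ ♙ ♙ ♙ ♙ ♙ ·│2
1│♖ ♘ ♗ ♕ ♔ ♗ ♘ ♖│1
  ─────────────────
  a b c d e f g h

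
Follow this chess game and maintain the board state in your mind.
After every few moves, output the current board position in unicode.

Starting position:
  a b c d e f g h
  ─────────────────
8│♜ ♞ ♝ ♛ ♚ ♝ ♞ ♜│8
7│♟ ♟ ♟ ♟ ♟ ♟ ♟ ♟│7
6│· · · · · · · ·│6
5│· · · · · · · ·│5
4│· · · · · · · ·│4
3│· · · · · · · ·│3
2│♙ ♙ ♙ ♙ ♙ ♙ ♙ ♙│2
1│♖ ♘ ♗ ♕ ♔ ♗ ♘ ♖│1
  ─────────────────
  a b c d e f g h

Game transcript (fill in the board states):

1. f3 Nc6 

  a b c d e f g h
  ─────────────────
8│♜ · ♝ ♛ ♚ ♝ ♞ ♜│8
7│♟ ♟ ♟ ♟ ♟ ♟ ♟ ♟│7
6│· · ♞ · · · · ·│6
5│· · · · · · · ·│5
4│· · · · · · · ·│4
3│· · · · · ♙ · ·│3
2│♙ ♙ ♙ ♙ ♙ · ♙ ♙│2
1│♖ ♘ ♗ ♕ ♔ ♗ ♘ ♖│1
  ─────────────────
  a b c d e f g h

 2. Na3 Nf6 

  a b c d e f g h
  ─────────────────
8│♜ · ♝ ♛ ♚ ♝ · ♜│8
7│♟ ♟ ♟ ♟ ♟ ♟ ♟ ♟│7
6│· · ♞ · · ♞ · ·│6
5│· · · · · · · ·│5
4│· · · · · · · ·│4
3│♘ · · · · ♙ · ·│3
2│♙ ♙ ♙ ♙ ♙ · ♙ ♙│2
1│♖ · ♗ ♕ ♔ ♗ ♘ ♖│1
  ─────────────────
  a b c d e f g h

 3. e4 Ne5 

  a b c d e f g h
  ─────────────────
8│♜ · ♝ ♛ ♚ ♝ · ♜│8
7│♟ ♟ ♟ ♟ ♟ ♟ ♟ ♟│7
6│· · · · · ♞ · ·│6
5│· · · · ♞ · · ·│5
4│· · · · ♙ · · ·│4
3│♘ · · · · ♙ · ·│3
2│♙ ♙ ♙ ♙ · · ♙ ♙│2
1│♖ · ♗ ♕ ♔ ♗ ♘ ♖│1
  ─────────────────
  a b c d e f g h



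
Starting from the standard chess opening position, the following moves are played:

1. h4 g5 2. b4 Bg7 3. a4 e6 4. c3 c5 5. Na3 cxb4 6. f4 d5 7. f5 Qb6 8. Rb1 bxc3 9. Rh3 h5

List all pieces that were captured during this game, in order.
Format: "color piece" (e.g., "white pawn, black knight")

Tracking captures:
  cxb4: captured white pawn
  bxc3: captured white pawn

white pawn, white pawn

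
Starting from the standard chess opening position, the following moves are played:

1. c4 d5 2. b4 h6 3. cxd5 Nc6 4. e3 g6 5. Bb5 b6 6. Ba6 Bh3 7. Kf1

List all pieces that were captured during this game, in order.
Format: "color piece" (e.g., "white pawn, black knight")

Tracking captures:
  cxd5: captured black pawn

black pawn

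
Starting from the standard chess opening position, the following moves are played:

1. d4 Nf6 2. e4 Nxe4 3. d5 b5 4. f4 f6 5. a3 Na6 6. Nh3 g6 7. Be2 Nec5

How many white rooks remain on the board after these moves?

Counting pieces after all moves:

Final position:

  a b c d e f g h
  ─────────────────
8│♜ · ♝ ♛ ♚ ♝ · ♜│8
7│♟ · ♟ ♟ ♟ · · ♟│7
6│♞ · · · · ♟ ♟ ·│6
5│· ♟ ♞ ♙ · · · ·│5
4│· · · · · ♙ · ·│4
3│♙ · · · · · · ♘│3
2│· ♙ ♙ · ♗ · ♙ ♙│2
1│♖ ♘ ♗ ♕ ♔ · · ♖│1
  ─────────────────
  a b c d e f g h


2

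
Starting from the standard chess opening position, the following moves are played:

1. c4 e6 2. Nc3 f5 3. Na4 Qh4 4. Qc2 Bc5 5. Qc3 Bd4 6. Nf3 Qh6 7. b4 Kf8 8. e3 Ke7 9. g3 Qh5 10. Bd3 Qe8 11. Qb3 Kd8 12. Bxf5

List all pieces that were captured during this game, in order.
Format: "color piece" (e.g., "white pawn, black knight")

Tracking captures:
  Bxf5: captured black pawn

black pawn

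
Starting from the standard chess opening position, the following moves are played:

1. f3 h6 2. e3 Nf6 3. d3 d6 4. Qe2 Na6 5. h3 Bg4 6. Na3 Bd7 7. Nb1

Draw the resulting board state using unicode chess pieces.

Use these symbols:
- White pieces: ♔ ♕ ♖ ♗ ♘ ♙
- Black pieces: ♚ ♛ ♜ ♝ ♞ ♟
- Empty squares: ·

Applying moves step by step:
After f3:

♜ ♞ ♝ ♛ ♚ ♝ ♞ ♜
♟ ♟ ♟ ♟ ♟ ♟ ♟ ♟
· · · · · · · ·
· · · · · · · ·
· · · · · · · ·
· · · · · ♙ · ·
♙ ♙ ♙ ♙ ♙ · ♙ ♙
♖ ♘ ♗ ♕ ♔ ♗ ♘ ♖


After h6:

♜ ♞ ♝ ♛ ♚ ♝ ♞ ♜
♟ ♟ ♟ ♟ ♟ ♟ ♟ ·
· · · · · · · ♟
· · · · · · · ·
· · · · · · · ·
· · · · · ♙ · ·
♙ ♙ ♙ ♙ ♙ · ♙ ♙
♖ ♘ ♗ ♕ ♔ ♗ ♘ ♖


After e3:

♜ ♞ ♝ ♛ ♚ ♝ ♞ ♜
♟ ♟ ♟ ♟ ♟ ♟ ♟ ·
· · · · · · · ♟
· · · · · · · ·
· · · · · · · ·
· · · · ♙ ♙ · ·
♙ ♙ ♙ ♙ · · ♙ ♙
♖ ♘ ♗ ♕ ♔ ♗ ♘ ♖


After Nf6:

♜ ♞ ♝ ♛ ♚ ♝ · ♜
♟ ♟ ♟ ♟ ♟ ♟ ♟ ·
· · · · · ♞ · ♟
· · · · · · · ·
· · · · · · · ·
· · · · ♙ ♙ · ·
♙ ♙ ♙ ♙ · · ♙ ♙
♖ ♘ ♗ ♕ ♔ ♗ ♘ ♖


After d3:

♜ ♞ ♝ ♛ ♚ ♝ · ♜
♟ ♟ ♟ ♟ ♟ ♟ ♟ ·
· · · · · ♞ · ♟
· · · · · · · ·
· · · · · · · ·
· · · ♙ ♙ ♙ · ·
♙ ♙ ♙ · · · ♙ ♙
♖ ♘ ♗ ♕ ♔ ♗ ♘ ♖


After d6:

♜ ♞ ♝ ♛ ♚ ♝ · ♜
♟ ♟ ♟ · ♟ ♟ ♟ ·
· · · ♟ · ♞ · ♟
· · · · · · · ·
· · · · · · · ·
· · · ♙ ♙ ♙ · ·
♙ ♙ ♙ · · · ♙ ♙
♖ ♘ ♗ ♕ ♔ ♗ ♘ ♖


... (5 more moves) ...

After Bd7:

♜ · · ♛ ♚ ♝ · ♜
♟ ♟ ♟ ♝ ♟ ♟ ♟ ·
♞ · · ♟ · ♞ · ♟
· · · · · · · ·
· · · · · · · ·
♘ · · ♙ ♙ ♙ · ♙
♙ ♙ ♙ · ♕ · ♙ ·
♖ · ♗ · ♔ ♗ ♘ ♖


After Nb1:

♜ · · ♛ ♚ ♝ · ♜
♟ ♟ ♟ ♝ ♟ ♟ ♟ ·
♞ · · ♟ · ♞ · ♟
· · · · · · · ·
· · · · · · · ·
· · · ♙ ♙ ♙ · ♙
♙ ♙ ♙ · ♕ · ♙ ·
♖ ♘ ♗ · ♔ ♗ ♘ ♖



  a b c d e f g h
  ─────────────────
8│♜ · · ♛ ♚ ♝ · ♜│8
7│♟ ♟ ♟ ♝ ♟ ♟ ♟ ·│7
6│♞ · · ♟ · ♞ · ♟│6
5│· · · · · · · ·│5
4│· · · · · · · ·│4
3│· · · ♙ ♙ ♙ · ♙│3
2│♙ ♙ ♙ · ♕ · ♙ ·│2
1│♖ ♘ ♗ · ♔ ♗ ♘ ♖│1
  ─────────────────
  a b c d e f g h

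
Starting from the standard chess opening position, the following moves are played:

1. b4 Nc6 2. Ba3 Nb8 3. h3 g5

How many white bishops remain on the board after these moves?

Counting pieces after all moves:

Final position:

  a b c d e f g h
  ─────────────────
8│♜ ♞ ♝ ♛ ♚ ♝ ♞ ♜│8
7│♟ ♟ ♟ ♟ ♟ ♟ · ♟│7
6│· · · · · · · ·│6
5│· · · · · · ♟ ·│5
4│· ♙ · · · · · ·│4
3│♗ · · · · · · ♙│3
2│♙ · ♙ ♙ ♙ ♙ ♙ ·│2
1│♖ ♘ · ♕ ♔ ♗ ♘ ♖│1
  ─────────────────
  a b c d e f g h


2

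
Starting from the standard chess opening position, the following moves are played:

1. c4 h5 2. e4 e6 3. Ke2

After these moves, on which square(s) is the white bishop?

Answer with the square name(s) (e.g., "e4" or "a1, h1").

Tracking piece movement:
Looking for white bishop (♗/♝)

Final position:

  a b c d e f g h
  ─────────────────
8│♜ ♞ ♝ ♛ ♚ ♝ ♞ ♜│8
7│♟ ♟ ♟ ♟ · ♟ ♟ ·│7
6│· · · · ♟ · · ·│6
5│· · · · · · · ♟│5
4│· · ♙ · ♙ · · ·│4
3│· · · · · · · ·│3
2│♙ ♙ · ♙ ♔ ♙ ♙ ♙│2
1│♖ ♘ ♗ ♕ · ♗ ♘ ♖│1
  ─────────────────
  a b c d e f g h


c1, f1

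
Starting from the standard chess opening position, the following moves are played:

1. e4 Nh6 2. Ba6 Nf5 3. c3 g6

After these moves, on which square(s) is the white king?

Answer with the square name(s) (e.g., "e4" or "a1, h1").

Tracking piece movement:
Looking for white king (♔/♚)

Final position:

  a b c d e f g h
  ─────────────────
8│♜ ♞ ♝ ♛ ♚ ♝ · ♜│8
7│♟ ♟ ♟ ♟ ♟ ♟ · ♟│7
6│♗ · · · · · ♟ ·│6
5│· · · · · ♞ · ·│5
4│· · · · ♙ · · ·│4
3│· · ♙ · · · · ·│3
2│♙ ♙ · ♙ · ♙ ♙ ♙│2
1│♖ ♘ ♗ ♕ ♔ · ♘ ♖│1
  ─────────────────
  a b c d e f g h


e1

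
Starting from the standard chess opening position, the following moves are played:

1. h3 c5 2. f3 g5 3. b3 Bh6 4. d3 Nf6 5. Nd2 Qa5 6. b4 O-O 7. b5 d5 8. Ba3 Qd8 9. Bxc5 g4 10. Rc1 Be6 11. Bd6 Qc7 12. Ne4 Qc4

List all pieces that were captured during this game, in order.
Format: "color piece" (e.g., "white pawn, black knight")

Tracking captures:
  Bxc5: captured black pawn

black pawn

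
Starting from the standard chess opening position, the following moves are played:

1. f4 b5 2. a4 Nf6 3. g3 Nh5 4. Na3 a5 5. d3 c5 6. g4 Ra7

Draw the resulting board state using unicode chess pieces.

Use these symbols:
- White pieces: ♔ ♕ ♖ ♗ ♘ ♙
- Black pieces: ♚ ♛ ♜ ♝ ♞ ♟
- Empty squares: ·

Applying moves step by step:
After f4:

♜ ♞ ♝ ♛ ♚ ♝ ♞ ♜
♟ ♟ ♟ ♟ ♟ ♟ ♟ ♟
· · · · · · · ·
· · · · · · · ·
· · · · · ♙ · ·
· · · · · · · ·
♙ ♙ ♙ ♙ ♙ · ♙ ♙
♖ ♘ ♗ ♕ ♔ ♗ ♘ ♖


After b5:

♜ ♞ ♝ ♛ ♚ ♝ ♞ ♜
♟ · ♟ ♟ ♟ ♟ ♟ ♟
· · · · · · · ·
· ♟ · · · · · ·
· · · · · ♙ · ·
· · · · · · · ·
♙ ♙ ♙ ♙ ♙ · ♙ ♙
♖ ♘ ♗ ♕ ♔ ♗ ♘ ♖


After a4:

♜ ♞ ♝ ♛ ♚ ♝ ♞ ♜
♟ · ♟ ♟ ♟ ♟ ♟ ♟
· · · · · · · ·
· ♟ · · · · · ·
♙ · · · · ♙ · ·
· · · · · · · ·
· ♙ ♙ ♙ ♙ · ♙ ♙
♖ ♘ ♗ ♕ ♔ ♗ ♘ ♖


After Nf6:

♜ ♞ ♝ ♛ ♚ ♝ · ♜
♟ · ♟ ♟ ♟ ♟ ♟ ♟
· · · · · ♞ · ·
· ♟ · · · · · ·
♙ · · · · ♙ · ·
· · · · · · · ·
· ♙ ♙ ♙ ♙ · ♙ ♙
♖ ♘ ♗ ♕ ♔ ♗ ♘ ♖


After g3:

♜ ♞ ♝ ♛ ♚ ♝ · ♜
♟ · ♟ ♟ ♟ ♟ ♟ ♟
· · · · · ♞ · ·
· ♟ · · · · · ·
♙ · · · · ♙ · ·
· · · · · · ♙ ·
· ♙ ♙ ♙ ♙ · · ♙
♖ ♘ ♗ ♕ ♔ ♗ ♘ ♖


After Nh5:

♜ ♞ ♝ ♛ ♚ ♝ · ♜
♟ · ♟ ♟ ♟ ♟ ♟ ♟
· · · · · · · ·
· ♟ · · · · · ♞
♙ · · · · ♙ · ·
· · · · · · ♙ ·
· ♙ ♙ ♙ ♙ · · ♙
♖ ♘ ♗ ♕ ♔ ♗ ♘ ♖


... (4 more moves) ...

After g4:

♜ ♞ ♝ ♛ ♚ ♝ · ♜
· · · ♟ ♟ ♟ ♟ ♟
· · · · · · · ·
♟ ♟ ♟ · · · · ♞
♙ · · · · ♙ ♙ ·
♘ · · ♙ · · · ·
· ♙ ♙ · ♙ · · ♙
♖ · ♗ ♕ ♔ ♗ ♘ ♖


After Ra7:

· ♞ ♝ ♛ ♚ ♝ · ♜
♜ · · ♟ ♟ ♟ ♟ ♟
· · · · · · · ·
♟ ♟ ♟ · · · · ♞
♙ · · · · ♙ ♙ ·
♘ · · ♙ · · · ·
· ♙ ♙ · ♙ · · ♙
♖ · ♗ ♕ ♔ ♗ ♘ ♖



  a b c d e f g h
  ─────────────────
8│· ♞ ♝ ♛ ♚ ♝ · ♜│8
7│♜ · · ♟ ♟ ♟ ♟ ♟│7
6│· · · · · · · ·│6
5│♟ ♟ ♟ · · · · ♞│5
4│♙ · · · · ♙ ♙ ·│4
3│♘ · · ♙ · · · ·│3
2│· ♙ ♙ · ♙ · · ♙│2
1│♖ · ♗ ♕ ♔ ♗ ♘ ♖│1
  ─────────────────
  a b c d e f g h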